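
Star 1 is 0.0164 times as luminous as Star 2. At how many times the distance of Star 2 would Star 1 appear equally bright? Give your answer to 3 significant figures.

Equal flux requires L_1/d_1² = L_2/d_2², so d_1/d_2 = √(L_1/L_2)
= √(0.0164) = 0.1281.

0.128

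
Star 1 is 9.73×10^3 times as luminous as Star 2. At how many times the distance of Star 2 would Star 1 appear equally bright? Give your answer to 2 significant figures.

Equal flux requires L_1/d_1² = L_2/d_2², so d_1/d_2 = √(L_1/L_2)
= √(9.73×10^3) = 98.64.

99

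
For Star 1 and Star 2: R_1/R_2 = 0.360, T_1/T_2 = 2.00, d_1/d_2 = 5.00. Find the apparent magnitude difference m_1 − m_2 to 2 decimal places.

L_1/L_2 = (0.360)²(2.00)⁴ = 2.074.
F_1/F_2 = (L_1/L_2)/(d_1/d_2)² = 2.074/25.00 = 0.08294.
m_1 − m_2 = −2.5 log₁₀(0.08294) = 2.70.

2.70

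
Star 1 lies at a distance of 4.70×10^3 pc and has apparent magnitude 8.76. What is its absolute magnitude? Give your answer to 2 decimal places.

-4.60

M = m − 5 log₁₀(d/10 pc) = 8.76 − 5 log₁₀(4.70×10^3/10)
  = 8.76 − 5 × 2.672 = 8.76 − 13.36 = -4.60.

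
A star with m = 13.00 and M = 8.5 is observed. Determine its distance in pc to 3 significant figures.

79.4 pc

m − M = 5 log₁₀(d/10 pc)
13.00 − (8.5) = 4.50 = 5 log₁₀(d/10)
d = 10 × 10^(4.50/5) = 10 × 10^0.900 = 79.43 pc.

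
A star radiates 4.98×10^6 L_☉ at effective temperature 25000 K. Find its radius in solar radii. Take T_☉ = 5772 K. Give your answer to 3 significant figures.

119 solar radii

R/R_☉ = √(L/L_☉) / (T/T_☉)² = √(4.98×10^6) / (4.331)²
       = 2232 / 18.76 = 119.0.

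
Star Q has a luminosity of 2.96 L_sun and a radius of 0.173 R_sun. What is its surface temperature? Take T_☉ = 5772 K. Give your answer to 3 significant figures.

1.82×10^4 K

T/T_☉ = (L/L_☉)^(1/4) / (R/R_☉)^(1/2)
T = 5772 × (2.96)^(1/4) / √(0.173) = 5772 × 1.312 / 0.4159 = 1.820×10^4 K.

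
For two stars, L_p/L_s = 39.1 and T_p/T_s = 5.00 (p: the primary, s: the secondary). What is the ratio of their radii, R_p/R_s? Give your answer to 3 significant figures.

L ∝ R²T⁴ gives R ∝ √L / T², so
R_p/R_s = √(39.1) / (5.00)² = 6.253 / 25.00 = 0.2501.

0.250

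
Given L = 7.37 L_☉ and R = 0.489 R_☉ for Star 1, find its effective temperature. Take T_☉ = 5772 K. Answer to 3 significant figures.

T/T_☉ = (L/L_☉)^(1/4) / (R/R_☉)^(1/2)
T = 5772 × (7.37)^(1/4) / √(0.489) = 5772 × 1.648 / 0.6993 = 1.360×10^4 K.

1.36×10^4 K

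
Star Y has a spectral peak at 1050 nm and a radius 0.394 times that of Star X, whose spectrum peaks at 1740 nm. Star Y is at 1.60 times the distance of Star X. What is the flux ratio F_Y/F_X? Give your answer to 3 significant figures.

Wien's law: T_Y/T_X = λ_X/λ_Y = 1740/1050 = 1.657.
L_Y/L_X = (R_Y/R_X)²(T_Y/T_X)⁴ = (0.394)²(1.657)⁴ = 1.171.
F_Y/F_X = (L_Y/L_X)/(d_Y/d_X)² = 1.171/(1.60)² = 0.4573.

0.457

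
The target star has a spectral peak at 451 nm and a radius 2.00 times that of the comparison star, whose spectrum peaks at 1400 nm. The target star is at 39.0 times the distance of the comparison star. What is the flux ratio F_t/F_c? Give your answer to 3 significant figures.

0.244

Wien's law: T_t/T_c = λ_c/λ_t = 1400/451 = 3.104.
L_t/L_c = (R_t/R_c)²(T_t/T_c)⁴ = (2.00)²(3.104)⁴ = 371.4.
F_t/F_c = (L_t/L_c)/(d_t/d_c)² = 371.4/(39.0)² = 0.2442.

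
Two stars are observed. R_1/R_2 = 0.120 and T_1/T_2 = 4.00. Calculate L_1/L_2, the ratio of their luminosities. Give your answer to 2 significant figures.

3.7

From the Stefan–Boltzmann law, L ∝ R²T⁴, so
L_1/L_2 = (R_1/R_2)² (T_1/T_2)⁴ = (0.120)² × (4.00)⁴ = 0.01440 × 256.0 = 3.686.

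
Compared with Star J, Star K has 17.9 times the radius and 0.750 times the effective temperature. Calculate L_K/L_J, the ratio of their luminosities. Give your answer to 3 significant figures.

From the Stefan–Boltzmann law, L ∝ R²T⁴, so
L_K/L_J = (R_K/R_J)² (T_K/T_J)⁴ = (17.9)² × (0.750)⁴ = 320.4 × 0.3164 = 101.4.

101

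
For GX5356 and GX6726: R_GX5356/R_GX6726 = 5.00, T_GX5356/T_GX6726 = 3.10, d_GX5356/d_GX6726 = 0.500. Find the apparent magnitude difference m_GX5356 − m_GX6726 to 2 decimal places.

-9.91

L_GX5356/L_GX6726 = (5.00)²(3.10)⁴ = 2309.
F_GX5356/F_GX6726 = (L_GX5356/L_GX6726)/(d_GX5356/d_GX6726)² = 2309/0.2500 = 9235.
m_GX5356 − m_GX6726 = −2.5 log₁₀(9235) = -9.91.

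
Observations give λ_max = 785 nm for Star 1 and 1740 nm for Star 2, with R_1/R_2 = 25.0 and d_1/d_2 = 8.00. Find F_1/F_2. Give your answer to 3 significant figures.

236

Wien's law: T_1/T_2 = λ_2/λ_1 = 1740/785 = 2.217.
L_1/L_2 = (R_1/R_2)²(T_1/T_2)⁴ = (25.0)²(2.217)⁴ = 1.509×10^4.
F_1/F_2 = (L_1/L_2)/(d_1/d_2)² = 1.509×10^4/(8.00)² = 235.7.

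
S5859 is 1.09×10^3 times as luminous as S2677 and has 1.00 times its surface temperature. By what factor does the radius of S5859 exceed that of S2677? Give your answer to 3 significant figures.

L ∝ R²T⁴ gives R ∝ √L / T², so
R_S5859/R_S2677 = √(1.09×10^3) / (1.00)² = 33.02 / 1.000 = 33.02.

33.0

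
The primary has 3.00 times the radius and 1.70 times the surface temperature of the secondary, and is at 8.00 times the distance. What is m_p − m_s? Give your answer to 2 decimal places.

L_p/L_s = (3.00)²(1.70)⁴ = 75.17.
F_p/F_s = (L_p/L_s)/(d_p/d_s)² = 75.17/64.00 = 1.175.
m_p − m_s = −2.5 log₁₀(1.175) = -0.17.

-0.17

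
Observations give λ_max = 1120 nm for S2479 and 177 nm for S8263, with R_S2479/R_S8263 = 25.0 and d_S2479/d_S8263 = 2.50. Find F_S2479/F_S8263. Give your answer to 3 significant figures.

0.0624

Wien's law: T_S2479/T_S8263 = λ_S8263/λ_S2479 = 177/1120 = 0.1580.
L_S2479/L_S8263 = (R_S2479/R_S8263)²(T_S2479/T_S8263)⁴ = (25.0)²(0.1580)⁴ = 0.3899.
F_S2479/F_S8263 = (L_S2479/L_S8263)/(d_S2479/d_S8263)² = 0.3899/(2.50)² = 0.06238.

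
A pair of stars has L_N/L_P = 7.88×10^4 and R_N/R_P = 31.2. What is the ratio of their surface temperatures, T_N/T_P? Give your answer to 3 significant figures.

3.00

L ∝ R²T⁴ gives T ∝ (L/R²)^(1/4), so
T_N/T_P = (7.88×10^4 / 31.2²)^(1/4) = (80.95)^(1/4) = 3.000.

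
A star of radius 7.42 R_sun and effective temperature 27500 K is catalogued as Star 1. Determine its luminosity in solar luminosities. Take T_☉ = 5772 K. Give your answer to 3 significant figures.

2.84×10^4 solar luminosities

L/L_☉ = (R/R_☉)² (T/T_☉)⁴ = (7.42)² × (27500/5772)⁴
       = 55.06 × (4.764)⁴ = 55.06 × 515.3 = 2.837×10^4.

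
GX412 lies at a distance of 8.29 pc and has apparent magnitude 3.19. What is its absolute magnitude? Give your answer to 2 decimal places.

M = m − 5 log₁₀(d/10 pc) = 3.19 − 5 log₁₀(8.29/10)
  = 3.19 − 5 × -0.081 = 3.19 − -0.41 = 3.60.

3.60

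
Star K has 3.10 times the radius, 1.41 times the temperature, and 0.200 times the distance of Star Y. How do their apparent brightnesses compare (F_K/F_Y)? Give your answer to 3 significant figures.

L_K/L_Y = (R_K/R_Y)²(T_K/T_Y)⁴ = (3.10)² × (1.41)⁴ = 37.98.
F_K/F_Y = (L_K/L_Y)/(d_K/d_Y)² = 37.98 / (0.200)² = 949.6.

950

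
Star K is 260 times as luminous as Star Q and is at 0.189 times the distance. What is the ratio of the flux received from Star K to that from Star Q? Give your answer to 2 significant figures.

7.3×10^3

F = L/(4πd²), so F_K/F_Q = (L_K/L_Q) / (d_K/d_Q)²
= 260 / (0.189)² = 260 / 0.03572 = 7279.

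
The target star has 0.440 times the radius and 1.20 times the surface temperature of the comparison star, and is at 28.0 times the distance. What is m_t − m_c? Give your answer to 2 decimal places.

8.23

L_t/L_c = (0.440)²(1.20)⁴ = 0.4014.
F_t/F_c = (L_t/L_c)/(d_t/d_c)² = 0.4014/784.0 = 5.121×10^-4.
m_t − m_c = −2.5 log₁₀(5.121×10^-4) = 8.23.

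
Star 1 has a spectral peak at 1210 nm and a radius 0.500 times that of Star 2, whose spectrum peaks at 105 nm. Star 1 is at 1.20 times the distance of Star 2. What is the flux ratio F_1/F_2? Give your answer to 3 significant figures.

Wien's law: T_1/T_2 = λ_2/λ_1 = 105/1210 = 0.08678.
L_1/L_2 = (R_1/R_2)²(T_1/T_2)⁴ = (0.500)²(0.08678)⁴ = 1.418×10^-5.
F_1/F_2 = (L_1/L_2)/(d_1/d_2)² = 1.418×10^-5/(1.20)² = 9.844×10^-6.

9.84×10^-6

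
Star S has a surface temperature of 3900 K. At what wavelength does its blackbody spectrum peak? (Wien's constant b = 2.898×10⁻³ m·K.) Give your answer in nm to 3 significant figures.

743 nm

λ_max = b/T = 2.898×10⁻³ / 3900 = 7.43×10^-7 m = 743.1 nm.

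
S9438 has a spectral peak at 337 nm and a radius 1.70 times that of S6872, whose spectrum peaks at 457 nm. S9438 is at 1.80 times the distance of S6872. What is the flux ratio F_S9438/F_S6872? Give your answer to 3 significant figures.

3.02

Wien's law: T_S9438/T_S6872 = λ_S6872/λ_S9438 = 457/337 = 1.356.
L_S9438/L_S6872 = (R_S9438/R_S6872)²(T_S9438/T_S6872)⁴ = (1.70)²(1.356)⁴ = 9.773.
F_S9438/F_S6872 = (L_S9438/L_S6872)/(d_S9438/d_S6872)² = 9.773/(1.80)² = 3.016.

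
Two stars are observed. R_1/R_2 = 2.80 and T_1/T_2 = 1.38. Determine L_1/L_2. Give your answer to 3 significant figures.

From the Stefan–Boltzmann law, L ∝ R²T⁴, so
L_1/L_2 = (R_1/R_2)² (T_1/T_2)⁴ = (2.80)² × (1.38)⁴ = 7.840 × 3.627 = 28.43.

28.4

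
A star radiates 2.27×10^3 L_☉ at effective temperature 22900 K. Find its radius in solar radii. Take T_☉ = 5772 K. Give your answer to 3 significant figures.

R/R_☉ = √(L/L_☉) / (T/T_☉)² = √(2.27×10^3) / (3.967)²
       = 47.64 / 15.74 = 3.027.

3.03 solar radii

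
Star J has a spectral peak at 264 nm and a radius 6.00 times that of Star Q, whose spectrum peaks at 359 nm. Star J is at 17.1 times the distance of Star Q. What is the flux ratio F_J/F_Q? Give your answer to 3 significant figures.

0.421

Wien's law: T_J/T_Q = λ_Q/λ_J = 359/264 = 1.360.
L_J/L_Q = (R_J/R_Q)²(T_J/T_Q)⁴ = (6.00)²(1.360)⁴ = 123.1.
F_J/F_Q = (L_J/L_Q)/(d_J/d_Q)² = 123.1/(17.1)² = 0.4210.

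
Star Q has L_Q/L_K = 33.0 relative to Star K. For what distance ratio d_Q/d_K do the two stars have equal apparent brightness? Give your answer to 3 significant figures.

5.74

Equal flux requires L_Q/d_Q² = L_K/d_K², so d_Q/d_K = √(L_Q/L_K)
= √(33.0) = 5.745.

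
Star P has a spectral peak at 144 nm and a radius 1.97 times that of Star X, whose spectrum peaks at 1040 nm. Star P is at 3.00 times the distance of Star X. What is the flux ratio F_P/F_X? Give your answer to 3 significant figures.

Wien's law: T_P/T_X = λ_X/λ_P = 1040/144 = 7.222.
L_P/L_X = (R_P/R_X)²(T_P/T_X)⁴ = (1.97)²(7.222)⁴ = 1.056×10^4.
F_P/F_X = (L_P/L_X)/(d_P/d_X)² = 1.056×10^4/(3.00)² = 1173.

1.17×10^3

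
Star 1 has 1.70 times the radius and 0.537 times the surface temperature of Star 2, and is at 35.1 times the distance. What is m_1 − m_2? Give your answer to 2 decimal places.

L_1/L_2 = (1.70)²(0.537)⁴ = 0.2403.
F_1/F_2 = (L_1/L_2)/(d_1/d_2)² = 0.2403/1232 = 1.951×10^-4.
m_1 − m_2 = −2.5 log₁₀(1.951×10^-4) = 9.27.

9.27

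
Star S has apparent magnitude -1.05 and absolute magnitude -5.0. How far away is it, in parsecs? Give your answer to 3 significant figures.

61.7 pc

m − M = 5 log₁₀(d/10 pc)
-1.05 − (-5.0) = 3.95 = 5 log₁₀(d/10)
d = 10 × 10^(3.95/5) = 10 × 10^0.790 = 61.66 pc.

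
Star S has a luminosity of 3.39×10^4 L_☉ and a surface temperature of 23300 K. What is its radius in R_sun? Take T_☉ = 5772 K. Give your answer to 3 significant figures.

11.3 R_sun

R/R_☉ = √(L/L_☉) / (T/T_☉)² = √(3.39×10^4) / (4.037)²
       = 184.1 / 16.30 = 11.30.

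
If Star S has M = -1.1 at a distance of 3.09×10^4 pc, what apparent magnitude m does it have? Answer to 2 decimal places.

m = M + 5 log₁₀(d/10 pc) = -1.1 + 5 log₁₀(3.09×10^4/10)
  = -1.1 + 5 × 3.490 = -1.1 + 17.45 = 16.35.

16.35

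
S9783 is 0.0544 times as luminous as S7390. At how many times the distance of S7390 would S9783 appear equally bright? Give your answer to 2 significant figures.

0.23

Equal flux requires L_S9783/d_S9783² = L_S7390/d_S7390², so d_S9783/d_S7390 = √(L_S9783/L_S7390)
= √(0.0544) = 0.2332.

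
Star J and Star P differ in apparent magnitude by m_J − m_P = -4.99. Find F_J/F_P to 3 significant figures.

99.1

F_J/F_P = 10^(−(m_J − m_P)/2.5) = 10^(4.99/2.5) = 10^1.996 = 99.08.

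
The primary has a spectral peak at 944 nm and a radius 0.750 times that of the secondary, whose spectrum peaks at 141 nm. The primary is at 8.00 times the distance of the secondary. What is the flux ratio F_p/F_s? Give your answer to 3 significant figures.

4.37×10^-6

Wien's law: T_p/T_s = λ_s/λ_p = 141/944 = 0.1494.
L_p/L_s = (R_p/R_s)²(T_p/T_s)⁴ = (0.750)²(0.1494)⁴ = 2.800×10^-4.
F_p/F_s = (L_p/L_s)/(d_p/d_s)² = 2.800×10^-4/(8.00)² = 4.375×10^-6.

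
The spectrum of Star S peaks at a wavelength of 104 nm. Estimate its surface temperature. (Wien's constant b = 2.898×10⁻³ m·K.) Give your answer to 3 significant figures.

2.79×10^4 K

T = b/λ_max = 2.898×10⁻³ / (104×10⁻⁹) = 2.787×10^4 K.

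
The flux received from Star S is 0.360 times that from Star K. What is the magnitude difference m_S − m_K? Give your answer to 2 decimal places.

1.11

m_S − m_K = −2.5 log₁₀(F_S/F_K) = −2.5 log₁₀(0.360) = −2.5 × (-0.444) = 1.109.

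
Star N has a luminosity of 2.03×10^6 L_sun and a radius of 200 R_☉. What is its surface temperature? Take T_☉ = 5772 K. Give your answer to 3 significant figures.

T/T_☉ = (L/L_☉)^(1/4) / (R/R_☉)^(1/2)
T = 5772 × (2.03×10^6)^(1/4) / √(200) = 5772 × 37.75 / 14.14 = 1.541×10^4 K.

1.54×10^4 K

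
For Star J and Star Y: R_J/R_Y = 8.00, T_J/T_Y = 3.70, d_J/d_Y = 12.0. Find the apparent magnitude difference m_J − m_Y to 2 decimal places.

-4.80

L_J/L_Y = (8.00)²(3.70)⁴ = 1.199×10^4.
F_J/F_Y = (L_J/L_Y)/(d_J/d_Y)² = 1.199×10^4/144.0 = 83.30.
m_J − m_Y = −2.5 log₁₀(83.30) = -4.80.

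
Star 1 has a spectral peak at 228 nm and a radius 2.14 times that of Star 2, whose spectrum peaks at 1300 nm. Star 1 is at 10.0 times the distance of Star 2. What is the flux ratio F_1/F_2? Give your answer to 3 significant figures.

Wien's law: T_1/T_2 = λ_2/λ_1 = 1300/228 = 5.702.
L_1/L_2 = (R_1/R_2)²(T_1/T_2)⁴ = (2.14)²(5.702)⁴ = 4840.
F_1/F_2 = (L_1/L_2)/(d_1/d_2)² = 4840/(10.0)² = 48.40.

48.4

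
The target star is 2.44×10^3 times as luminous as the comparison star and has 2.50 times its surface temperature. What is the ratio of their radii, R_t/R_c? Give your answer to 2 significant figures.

7.9

L ∝ R²T⁴ gives R ∝ √L / T², so
R_t/R_c = √(2.44×10^3) / (2.50)² = 49.40 / 6.250 = 7.903.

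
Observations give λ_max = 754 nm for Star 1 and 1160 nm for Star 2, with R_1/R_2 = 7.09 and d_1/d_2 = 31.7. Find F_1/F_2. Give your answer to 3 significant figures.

Wien's law: T_1/T_2 = λ_2/λ_1 = 1160/754 = 1.538.
L_1/L_2 = (R_1/R_2)²(T_1/T_2)⁴ = (7.09)²(1.538)⁴ = 281.6.
F_1/F_2 = (L_1/L_2)/(d_1/d_2)² = 281.6/(31.7)² = 0.2802.

0.280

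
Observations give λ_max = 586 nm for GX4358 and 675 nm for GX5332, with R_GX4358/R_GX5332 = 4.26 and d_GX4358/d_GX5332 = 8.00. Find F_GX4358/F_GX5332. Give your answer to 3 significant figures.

0.499

Wien's law: T_GX4358/T_GX5332 = λ_GX5332/λ_GX4358 = 675/586 = 1.152.
L_GX4358/L_GX5332 = (R_GX4358/R_GX5332)²(T_GX4358/T_GX5332)⁴ = (4.26)²(1.152)⁴ = 31.95.
F_GX4358/F_GX5332 = (L_GX4358/L_GX5332)/(d_GX4358/d_GX5332)² = 31.95/(8.00)² = 0.4992.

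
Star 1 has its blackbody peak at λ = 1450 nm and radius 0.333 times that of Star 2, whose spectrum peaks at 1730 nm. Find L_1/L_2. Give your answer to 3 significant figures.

0.225

Wien's law gives T ∝ 1/λ_max, so T_1/T_2 = λ_2/λ_1 = 1730/1450 = 1.193.
Then L ∝ R²T⁴ gives L_1/L_2 = (0.333)² × (1.193)⁴ = 0.1109 × 2.026 = 0.2247.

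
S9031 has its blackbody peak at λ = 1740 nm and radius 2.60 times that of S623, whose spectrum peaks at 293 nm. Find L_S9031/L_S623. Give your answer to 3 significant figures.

0.00544

Wien's law gives T ∝ 1/λ_max, so T_S9031/T_S623 = λ_S623/λ_S9031 = 293/1740 = 0.1684.
Then L ∝ R²T⁴ gives L_S9031/L_S623 = (2.60)² × (0.1684)⁴ = 6.760 × 8.040×10^-4 = 0.005435.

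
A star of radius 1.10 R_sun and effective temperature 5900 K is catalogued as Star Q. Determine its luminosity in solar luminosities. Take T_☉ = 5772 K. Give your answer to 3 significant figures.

1.32 solar luminosities

L/L_☉ = (R/R_☉)² (T/T_☉)⁴ = (1.10)² × (5900/5772)⁴
       = 1.210 × (1.022)⁴ = 1.210 × 1.092 = 1.321.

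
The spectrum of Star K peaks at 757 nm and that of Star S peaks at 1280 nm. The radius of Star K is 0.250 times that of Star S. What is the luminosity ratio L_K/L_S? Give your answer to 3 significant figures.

0.511

Wien's law gives T ∝ 1/λ_max, so T_K/T_S = λ_S/λ_K = 1280/757 = 1.691.
Then L ∝ R²T⁴ gives L_K/L_S = (0.250)² × (1.691)⁴ = 0.06250 × 8.174 = 0.5109.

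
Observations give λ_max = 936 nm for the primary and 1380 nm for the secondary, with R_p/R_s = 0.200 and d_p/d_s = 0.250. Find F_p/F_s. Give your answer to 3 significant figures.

3.02

Wien's law: T_p/T_s = λ_s/λ_p = 1380/936 = 1.474.
L_p/L_s = (R_p/R_s)²(T_p/T_s)⁴ = (0.200)²(1.474)⁴ = 0.1890.
F_p/F_s = (L_p/L_s)/(d_p/d_s)² = 0.1890/(0.250)² = 3.024.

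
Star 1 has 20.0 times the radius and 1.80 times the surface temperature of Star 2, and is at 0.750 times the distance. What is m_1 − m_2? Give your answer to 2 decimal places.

L_1/L_2 = (20.0)²(1.80)⁴ = 4199.
F_1/F_2 = (L_1/L_2)/(d_1/d_2)² = 4199/0.5625 = 7465.
m_1 − m_2 = −2.5 log₁₀(7465) = -9.68.

-9.68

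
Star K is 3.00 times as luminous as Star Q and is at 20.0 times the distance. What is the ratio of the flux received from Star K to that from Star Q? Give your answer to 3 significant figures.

0.00750

F = L/(4πd²), so F_K/F_Q = (L_K/L_Q) / (d_K/d_Q)²
= 3.00 / (20.0)² = 3.00 / 400.0 = 0.007500.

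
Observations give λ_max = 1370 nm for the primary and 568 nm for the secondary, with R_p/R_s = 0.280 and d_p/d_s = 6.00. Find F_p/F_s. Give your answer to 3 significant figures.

6.43×10^-5

Wien's law: T_p/T_s = λ_s/λ_p = 568/1370 = 0.4146.
L_p/L_s = (R_p/R_s)²(T_p/T_s)⁴ = (0.280)²(0.4146)⁴ = 0.002316.
F_p/F_s = (L_p/L_s)/(d_p/d_s)² = 0.002316/(6.00)² = 6.435×10^-5.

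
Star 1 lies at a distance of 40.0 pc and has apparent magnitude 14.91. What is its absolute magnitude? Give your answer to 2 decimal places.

11.90

M = m − 5 log₁₀(d/10 pc) = 14.91 − 5 log₁₀(40.0/10)
  = 14.91 − 5 × 0.602 = 14.91 − 3.01 = 11.90.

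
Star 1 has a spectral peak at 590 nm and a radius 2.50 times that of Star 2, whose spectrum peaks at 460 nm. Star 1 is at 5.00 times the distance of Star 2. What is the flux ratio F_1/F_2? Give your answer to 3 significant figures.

0.0924

Wien's law: T_1/T_2 = λ_2/λ_1 = 460/590 = 0.7797.
L_1/L_2 = (R_1/R_2)²(T_1/T_2)⁴ = (2.50)²(0.7797)⁴ = 2.309.
F_1/F_2 = (L_1/L_2)/(d_1/d_2)² = 2.309/(5.00)² = 0.09238.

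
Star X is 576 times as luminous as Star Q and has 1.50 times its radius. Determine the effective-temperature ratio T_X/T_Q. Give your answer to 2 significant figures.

L ∝ R²T⁴ gives T ∝ (L/R²)^(1/4), so
T_X/T_Q = (576 / 1.50²)^(1/4) = (256.0)^(1/4) = 4.000.

4.0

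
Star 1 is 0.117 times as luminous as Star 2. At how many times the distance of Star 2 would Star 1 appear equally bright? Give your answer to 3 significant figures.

0.342

Equal flux requires L_1/d_1² = L_2/d_2², so d_1/d_2 = √(L_1/L_2)
= √(0.117) = 0.3421.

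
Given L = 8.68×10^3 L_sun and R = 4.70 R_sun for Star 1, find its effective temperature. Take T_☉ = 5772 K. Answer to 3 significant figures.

2.57×10^4 K

T/T_☉ = (L/L_☉)^(1/4) / (R/R_☉)^(1/2)
T = 5772 × (8.68×10^3)^(1/4) / √(4.70) = 5772 × 9.652 / 2.168 = 2.570×10^4 K.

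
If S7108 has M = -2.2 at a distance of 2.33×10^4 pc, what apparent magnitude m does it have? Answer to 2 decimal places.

14.64

m = M + 5 log₁₀(d/10 pc) = -2.2 + 5 log₁₀(2.33×10^4/10)
  = -2.2 + 5 × 3.367 = -2.2 + 16.84 = 14.64.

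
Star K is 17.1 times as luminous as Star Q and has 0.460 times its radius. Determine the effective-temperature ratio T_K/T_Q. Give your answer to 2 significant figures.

L ∝ R²T⁴ gives T ∝ (L/R²)^(1/4), so
T_K/T_Q = (17.1 / 0.460²)^(1/4) = (80.81)^(1/4) = 2.998.

3.0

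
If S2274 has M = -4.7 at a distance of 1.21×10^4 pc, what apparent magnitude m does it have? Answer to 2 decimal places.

m = M + 5 log₁₀(d/10 pc) = -4.7 + 5 log₁₀(1.21×10^4/10)
  = -4.7 + 5 × 3.083 = -4.7 + 15.41 = 10.71.

10.71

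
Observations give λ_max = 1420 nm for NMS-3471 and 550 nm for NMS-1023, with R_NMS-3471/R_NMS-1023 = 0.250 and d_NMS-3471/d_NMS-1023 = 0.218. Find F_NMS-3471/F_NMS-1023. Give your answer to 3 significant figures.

Wien's law: T_NMS-3471/T_NMS-1023 = λ_NMS-1023/λ_NMS-3471 = 550/1420 = 0.3873.
L_NMS-3471/L_NMS-1023 = (R_NMS-3471/R_NMS-1023)²(T_NMS-3471/T_NMS-1023)⁴ = (0.250)²(0.3873)⁴ = 0.001407.
F_NMS-3471/F_NMS-1023 = (L_NMS-3471/L_NMS-1023)/(d_NMS-3471/d_NMS-1023)² = 0.001407/(0.218)² = 0.02960.

0.0296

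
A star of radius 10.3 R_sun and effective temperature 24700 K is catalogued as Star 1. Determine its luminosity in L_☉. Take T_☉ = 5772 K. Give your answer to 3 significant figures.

L/L_☉ = (R/R_☉)² (T/T_☉)⁴ = (10.3)² × (24700/5772)⁴
       = 106.1 × (4.279)⁴ = 106.1 × 335.3 = 3.558×10^4.

3.56×10^4 L_☉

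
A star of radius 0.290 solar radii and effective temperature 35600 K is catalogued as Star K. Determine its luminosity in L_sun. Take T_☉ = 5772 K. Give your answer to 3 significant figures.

122 L_sun

L/L_☉ = (R/R_☉)² (T/T_☉)⁴ = (0.290)² × (35600/5772)⁴
       = 0.08410 × (6.168)⁴ = 0.08410 × 1447 = 121.7.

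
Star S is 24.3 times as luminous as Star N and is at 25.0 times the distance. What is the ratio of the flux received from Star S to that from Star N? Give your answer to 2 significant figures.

0.039

F = L/(4πd²), so F_S/F_N = (L_S/L_N) / (d_S/d_N)²
= 24.3 / (25.0)² = 24.3 / 625.0 = 0.03888.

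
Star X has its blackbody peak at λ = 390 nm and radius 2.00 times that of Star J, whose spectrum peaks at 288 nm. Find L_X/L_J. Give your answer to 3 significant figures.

1.19

Wien's law gives T ∝ 1/λ_max, so T_X/T_J = λ_J/λ_X = 288/390 = 0.7385.
Then L ∝ R²T⁴ gives L_X/L_J = (2.00)² × (0.7385)⁴ = 4.000 × 0.2974 = 1.190.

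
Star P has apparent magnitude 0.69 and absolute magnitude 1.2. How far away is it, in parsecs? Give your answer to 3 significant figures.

7.91 pc

m − M = 5 log₁₀(d/10 pc)
0.69 − (1.2) = -0.51 = 5 log₁₀(d/10)
d = 10 × 10^(-0.51/5) = 10 × 10^-0.102 = 7.907 pc.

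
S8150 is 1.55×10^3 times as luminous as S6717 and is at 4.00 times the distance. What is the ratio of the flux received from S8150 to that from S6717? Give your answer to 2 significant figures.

97

F = L/(4πd²), so F_S8150/F_S6717 = (L_S8150/L_S6717) / (d_S8150/d_S6717)²
= 1.55×10^3 / (4.00)² = 1.55×10^3 / 16.00 = 96.88.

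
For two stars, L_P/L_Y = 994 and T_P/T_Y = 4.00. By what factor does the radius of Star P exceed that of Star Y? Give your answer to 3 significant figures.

1.97

L ∝ R²T⁴ gives R ∝ √L / T², so
R_P/R_Y = √(994) / (4.00)² = 31.53 / 16.00 = 1.970.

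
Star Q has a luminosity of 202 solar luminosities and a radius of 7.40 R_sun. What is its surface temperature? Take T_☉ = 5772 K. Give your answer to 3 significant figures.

T/T_☉ = (L/L_☉)^(1/4) / (R/R_☉)^(1/2)
T = 5772 × (202)^(1/4) / √(7.40) = 5772 × 3.770 / 2.720 = 7999 K.

8.00×10^3 K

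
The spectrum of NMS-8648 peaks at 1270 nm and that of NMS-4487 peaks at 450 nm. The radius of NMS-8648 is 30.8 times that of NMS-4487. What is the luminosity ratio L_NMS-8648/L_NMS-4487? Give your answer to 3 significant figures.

Wien's law gives T ∝ 1/λ_max, so T_NMS-8648/T_NMS-4487 = λ_NMS-4487/λ_NMS-8648 = 450/1270 = 0.3543.
Then L ∝ R²T⁴ gives L_NMS-8648/L_NMS-4487 = (30.8)² × (0.3543)⁴ = 948.6 × 0.01576 = 14.95.

15.0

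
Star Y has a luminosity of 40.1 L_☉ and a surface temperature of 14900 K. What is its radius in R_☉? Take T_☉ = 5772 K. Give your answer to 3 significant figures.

R/R_☉ = √(L/L_☉) / (T/T_☉)² = √(40.1) / (2.581)²
       = 6.332 / 6.664 = 0.9503.

0.950 R_☉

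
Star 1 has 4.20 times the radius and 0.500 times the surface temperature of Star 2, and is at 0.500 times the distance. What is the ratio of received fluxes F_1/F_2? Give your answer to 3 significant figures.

L_1/L_2 = (R_1/R_2)²(T_1/T_2)⁴ = (4.20)² × (0.500)⁴ = 1.103.
F_1/F_2 = (L_1/L_2)/(d_1/d_2)² = 1.103 / (0.500)² = 4.410.

4.41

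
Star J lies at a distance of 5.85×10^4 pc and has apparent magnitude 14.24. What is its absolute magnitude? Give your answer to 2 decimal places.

M = m − 5 log₁₀(d/10 pc) = 14.24 − 5 log₁₀(5.85×10^4/10)
  = 14.24 − 5 × 3.767 = 14.24 − 18.84 = -4.60.

-4.60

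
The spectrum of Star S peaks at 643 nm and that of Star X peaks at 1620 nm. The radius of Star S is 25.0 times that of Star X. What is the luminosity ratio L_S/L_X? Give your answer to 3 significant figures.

2.52×10^4

Wien's law gives T ∝ 1/λ_max, so T_S/T_X = λ_X/λ_S = 1620/643 = 2.519.
Then L ∝ R²T⁴ gives L_S/L_X = (25.0)² × (2.519)⁴ = 625.0 × 40.29 = 2.518×10^4.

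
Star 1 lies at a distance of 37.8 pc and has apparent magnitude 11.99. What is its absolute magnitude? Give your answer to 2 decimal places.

9.10

M = m − 5 log₁₀(d/10 pc) = 11.99 − 5 log₁₀(37.8/10)
  = 11.99 − 5 × 0.577 = 11.99 − 2.89 = 9.10.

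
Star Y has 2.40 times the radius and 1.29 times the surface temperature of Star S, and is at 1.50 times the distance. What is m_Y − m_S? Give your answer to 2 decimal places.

-2.13

L_Y/L_S = (2.40)²(1.29)⁴ = 15.95.
F_Y/F_S = (L_Y/L_S)/(d_Y/d_S)² = 15.95/2.250 = 7.089.
m_Y − m_S = −2.5 log₁₀(7.089) = -2.13.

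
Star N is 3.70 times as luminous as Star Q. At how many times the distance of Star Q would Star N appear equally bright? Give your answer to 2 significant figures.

Equal flux requires L_N/d_N² = L_Q/d_Q², so d_N/d_Q = √(L_N/L_Q)
= √(3.70) = 1.924.

1.9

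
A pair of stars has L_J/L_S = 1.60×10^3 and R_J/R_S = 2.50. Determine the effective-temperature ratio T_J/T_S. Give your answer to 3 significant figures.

4.00

L ∝ R²T⁴ gives T ∝ (L/R²)^(1/4), so
T_J/T_S = (1.60×10^3 / 2.50²)^(1/4) = (256.0)^(1/4) = 4.000.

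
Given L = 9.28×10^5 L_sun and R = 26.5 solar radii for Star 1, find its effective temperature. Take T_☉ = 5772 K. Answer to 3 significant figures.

3.48×10^4 K

T/T_☉ = (L/L_☉)^(1/4) / (R/R_☉)^(1/2)
T = 5772 × (9.28×10^5)^(1/4) / √(26.5) = 5772 × 31.04 / 5.148 = 3.480×10^4 K.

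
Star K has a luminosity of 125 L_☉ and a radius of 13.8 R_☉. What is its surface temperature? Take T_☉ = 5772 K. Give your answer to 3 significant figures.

5.20×10^3 K

T/T_☉ = (L/L_☉)^(1/4) / (R/R_☉)^(1/2)
T = 5772 × (125)^(1/4) / √(13.8) = 5772 × 3.344 / 3.715 = 5195 K.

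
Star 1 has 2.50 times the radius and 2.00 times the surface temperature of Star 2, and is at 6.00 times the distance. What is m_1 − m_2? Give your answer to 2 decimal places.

L_1/L_2 = (2.50)²(2.00)⁴ = 100.0.
F_1/F_2 = (L_1/L_2)/(d_1/d_2)² = 100.0/36.00 = 2.778.
m_1 − m_2 = −2.5 log₁₀(2.778) = -1.11.

-1.11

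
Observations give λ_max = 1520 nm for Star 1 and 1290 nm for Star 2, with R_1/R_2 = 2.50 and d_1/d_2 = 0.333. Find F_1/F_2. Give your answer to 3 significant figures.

Wien's law: T_1/T_2 = λ_2/λ_1 = 1290/1520 = 0.8487.
L_1/L_2 = (R_1/R_2)²(T_1/T_2)⁴ = (2.50)²(0.8487)⁴ = 3.242.
F_1/F_2 = (L_1/L_2)/(d_1/d_2)² = 3.242/(0.333)² = 29.24.

29.2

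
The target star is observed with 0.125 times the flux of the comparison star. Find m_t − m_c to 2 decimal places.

2.26

m_t − m_c = −2.5 log₁₀(F_t/F_c) = −2.5 log₁₀(0.125) = −2.5 × (-0.903) = 2.258.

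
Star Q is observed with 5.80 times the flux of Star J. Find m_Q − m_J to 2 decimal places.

m_Q − m_J = −2.5 log₁₀(F_Q/F_J) = −2.5 log₁₀(5.80) = −2.5 × (0.763) = -1.909.

-1.91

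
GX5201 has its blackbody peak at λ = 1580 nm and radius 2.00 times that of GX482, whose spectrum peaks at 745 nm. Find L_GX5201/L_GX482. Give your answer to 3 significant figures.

0.198

Wien's law gives T ∝ 1/λ_max, so T_GX5201/T_GX482 = λ_GX482/λ_GX5201 = 745/1580 = 0.4715.
Then L ∝ R²T⁴ gives L_GX5201/L_GX482 = (2.00)² × (0.4715)⁴ = 4.000 × 0.04943 = 0.1977.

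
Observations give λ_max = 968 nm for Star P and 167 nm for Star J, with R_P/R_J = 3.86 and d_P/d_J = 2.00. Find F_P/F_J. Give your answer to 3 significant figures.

0.00330

Wien's law: T_P/T_J = λ_J/λ_P = 167/968 = 0.1725.
L_P/L_J = (R_P/R_J)²(T_P/T_J)⁴ = (3.86)²(0.1725)⁴ = 0.01320.
F_P/F_J = (L_P/L_J)/(d_P/d_J)² = 0.01320/(2.00)² = 0.003300.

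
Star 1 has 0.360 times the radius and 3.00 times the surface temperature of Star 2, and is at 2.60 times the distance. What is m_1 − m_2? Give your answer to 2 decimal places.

-0.48

L_1/L_2 = (0.360)²(3.00)⁴ = 10.50.
F_1/F_2 = (L_1/L_2)/(d_1/d_2)² = 10.50/6.760 = 1.553.
m_1 − m_2 = −2.5 log₁₀(1.553) = -0.48.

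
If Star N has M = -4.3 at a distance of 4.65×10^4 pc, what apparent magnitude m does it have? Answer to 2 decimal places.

m = M + 5 log₁₀(d/10 pc) = -4.3 + 5 log₁₀(4.65×10^4/10)
  = -4.3 + 5 × 3.667 = -4.3 + 18.34 = 14.04.

14.04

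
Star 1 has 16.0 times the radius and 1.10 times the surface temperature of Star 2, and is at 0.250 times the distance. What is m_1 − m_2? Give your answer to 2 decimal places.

-9.44

L_1/L_2 = (16.0)²(1.10)⁴ = 374.8.
F_1/F_2 = (L_1/L_2)/(d_1/d_2)² = 374.8/0.06250 = 5997.
m_1 − m_2 = −2.5 log₁₀(5997) = -9.44.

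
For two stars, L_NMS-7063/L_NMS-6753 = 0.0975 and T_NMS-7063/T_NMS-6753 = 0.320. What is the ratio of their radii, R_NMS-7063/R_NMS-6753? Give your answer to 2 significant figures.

3.0

L ∝ R²T⁴ gives R ∝ √L / T², so
R_NMS-7063/R_NMS-6753 = √(0.0975) / (0.320)² = 0.3122 / 0.1024 = 3.049.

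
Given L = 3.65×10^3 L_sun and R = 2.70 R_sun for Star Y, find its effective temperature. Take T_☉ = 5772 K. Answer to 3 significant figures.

T/T_☉ = (L/L_☉)^(1/4) / (R/R_☉)^(1/2)
T = 5772 × (3.65×10^3)^(1/4) / √(2.70) = 5772 × 7.773 / 1.643 = 2.730×10^4 K.

2.73×10^4 K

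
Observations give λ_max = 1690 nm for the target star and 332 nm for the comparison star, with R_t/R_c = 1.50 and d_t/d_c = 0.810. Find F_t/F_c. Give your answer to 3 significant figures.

0.00511

Wien's law: T_t/T_c = λ_c/λ_t = 332/1690 = 0.1964.
L_t/L_c = (R_t/R_c)²(T_t/T_c)⁴ = (1.50)²(0.1964)⁴ = 0.003351.
F_t/F_c = (L_t/L_c)/(d_t/d_c)² = 0.003351/(0.810)² = 0.005108.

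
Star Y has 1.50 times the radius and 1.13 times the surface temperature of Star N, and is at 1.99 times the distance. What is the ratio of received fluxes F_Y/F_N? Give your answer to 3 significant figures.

L_Y/L_N = (R_Y/R_N)²(T_Y/T_N)⁴ = (1.50)² × (1.13)⁴ = 3.669.
F_Y/F_N = (L_Y/L_N)/(d_Y/d_N)² = 3.669 / (1.99)² = 0.9264.

0.926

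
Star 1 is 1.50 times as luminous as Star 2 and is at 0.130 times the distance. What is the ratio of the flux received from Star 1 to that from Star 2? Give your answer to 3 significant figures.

88.8

F = L/(4πd²), so F_1/F_2 = (L_1/L_2) / (d_1/d_2)²
= 1.50 / (0.130)² = 1.50 / 0.01690 = 88.76.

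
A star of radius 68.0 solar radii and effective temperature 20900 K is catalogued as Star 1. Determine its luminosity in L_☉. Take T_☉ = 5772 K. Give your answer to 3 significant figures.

L/L_☉ = (R/R_☉)² (T/T_☉)⁴ = (68.0)² × (20900/5772)⁴
       = 4624 × (3.621)⁴ = 4624 × 171.9 = 7.949×10^5.

7.95×10^5 L_☉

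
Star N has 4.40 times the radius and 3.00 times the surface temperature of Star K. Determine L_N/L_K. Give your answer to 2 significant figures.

From the Stefan–Boltzmann law, L ∝ R²T⁴, so
L_N/L_K = (R_N/R_K)² (T_N/T_K)⁴ = (4.40)² × (3.00)⁴ = 19.36 × 81.00 = 1568.

1.6×10^3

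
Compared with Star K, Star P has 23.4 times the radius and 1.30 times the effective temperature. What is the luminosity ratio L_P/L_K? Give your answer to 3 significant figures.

1.56×10^3

From the Stefan–Boltzmann law, L ∝ R²T⁴, so
L_P/L_K = (R_P/R_K)² (T_P/T_K)⁴ = (23.4)² × (1.30)⁴ = 547.6 × 2.856 = 1564.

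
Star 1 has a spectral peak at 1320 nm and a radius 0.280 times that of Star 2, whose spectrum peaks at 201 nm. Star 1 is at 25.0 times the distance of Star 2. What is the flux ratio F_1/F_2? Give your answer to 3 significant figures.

Wien's law: T_1/T_2 = λ_2/λ_1 = 201/1320 = 0.1523.
L_1/L_2 = (R_1/R_2)²(T_1/T_2)⁴ = (0.280)²(0.1523)⁴ = 4.215×10^-5.
F_1/F_2 = (L_1/L_2)/(d_1/d_2)² = 4.215×10^-5/(25.0)² = 6.744×10^-8.

6.74×10^-8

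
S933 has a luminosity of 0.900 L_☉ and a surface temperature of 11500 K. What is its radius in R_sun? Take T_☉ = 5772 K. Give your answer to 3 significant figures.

0.239 R_sun

R/R_☉ = √(L/L_☉) / (T/T_☉)² = √(0.900) / (1.992)²
       = 0.9487 / 3.970 = 0.2390.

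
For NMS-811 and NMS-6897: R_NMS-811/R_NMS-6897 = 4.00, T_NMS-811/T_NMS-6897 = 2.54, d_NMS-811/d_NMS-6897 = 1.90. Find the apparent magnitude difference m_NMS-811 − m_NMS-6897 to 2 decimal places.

-5.66

L_NMS-811/L_NMS-6897 = (4.00)²(2.54)⁴ = 666.0.
F_NMS-811/F_NMS-6897 = (L_NMS-811/L_NMS-6897)/(d_NMS-811/d_NMS-6897)² = 666.0/3.610 = 184.5.
m_NMS-811 − m_NMS-6897 = −2.5 log₁₀(184.5) = -5.66.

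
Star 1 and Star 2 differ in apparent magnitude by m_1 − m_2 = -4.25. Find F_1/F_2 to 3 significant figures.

F_1/F_2 = 10^(−(m_1 − m_2)/2.5) = 10^(4.25/2.5) = 10^1.700 = 50.12.

50.1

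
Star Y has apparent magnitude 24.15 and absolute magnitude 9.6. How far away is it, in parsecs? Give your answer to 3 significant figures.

8.13×10^3 pc

m − M = 5 log₁₀(d/10 pc)
24.15 − (9.6) = 14.55 = 5 log₁₀(d/10)
d = 10 × 10^(14.55/5) = 10 × 10^2.910 = 8128 pc.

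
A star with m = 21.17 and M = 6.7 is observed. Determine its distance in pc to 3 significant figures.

7.83×10^3 pc

m − M = 5 log₁₀(d/10 pc)
21.17 − (6.7) = 14.47 = 5 log₁₀(d/10)
d = 10 × 10^(14.47/5) = 10 × 10^2.894 = 7834 pc.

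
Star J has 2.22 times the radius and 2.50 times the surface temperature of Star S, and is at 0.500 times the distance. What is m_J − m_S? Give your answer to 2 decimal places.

L_J/L_S = (2.22)²(2.50)⁴ = 192.5.
F_J/F_S = (L_J/L_S)/(d_J/d_S)² = 192.5/0.2500 = 770.1.
m_J − m_S = −2.5 log₁₀(770.1) = -7.22.

-7.22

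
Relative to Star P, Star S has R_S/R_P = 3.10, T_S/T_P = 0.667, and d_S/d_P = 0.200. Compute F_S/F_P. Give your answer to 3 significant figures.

47.6

L_S/L_P = (R_S/R_P)²(T_S/T_P)⁴ = (3.10)² × (0.667)⁴ = 1.902.
F_S/F_P = (L_S/L_P)/(d_S/d_P)² = 1.902 / (0.200)² = 47.55.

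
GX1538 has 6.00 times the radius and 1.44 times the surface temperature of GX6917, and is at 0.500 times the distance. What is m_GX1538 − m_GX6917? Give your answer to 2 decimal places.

L_GX1538/L_GX6917 = (6.00)²(1.44)⁴ = 154.8.
F_GX1538/F_GX6917 = (L_GX1538/L_GX6917)/(d_GX1538/d_GX6917)² = 154.8/0.2500 = 619.2.
m_GX1538 − m_GX6917 = −2.5 log₁₀(619.2) = -6.98.

-6.98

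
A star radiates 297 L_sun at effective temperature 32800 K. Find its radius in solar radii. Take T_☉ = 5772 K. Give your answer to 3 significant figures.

0.534 solar radii

R/R_☉ = √(L/L_☉) / (T/T_☉)² = √(297) / (5.683)²
       = 17.23 / 32.29 = 0.5337.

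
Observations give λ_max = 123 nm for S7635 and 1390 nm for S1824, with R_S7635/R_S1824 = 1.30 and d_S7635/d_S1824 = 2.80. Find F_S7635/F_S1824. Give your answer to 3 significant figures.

Wien's law: T_S7635/T_S1824 = λ_S1824/λ_S7635 = 1390/123 = 11.30.
L_S7635/L_S1824 = (R_S7635/R_S1824)²(T_S7635/T_S1824)⁴ = (1.30)²(11.30)⁴ = 2.756×10^4.
F_S7635/F_S1824 = (L_S7635/L_S1824)/(d_S7635/d_S1824)² = 2.756×10^4/(2.80)² = 3516.

3.52×10^3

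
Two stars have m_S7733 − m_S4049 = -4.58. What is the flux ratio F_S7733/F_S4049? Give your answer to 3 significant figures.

67.9

F_S7733/F_S4049 = 10^(−(m_S7733 − m_S4049)/2.5) = 10^(4.58/2.5) = 10^1.832 = 67.92.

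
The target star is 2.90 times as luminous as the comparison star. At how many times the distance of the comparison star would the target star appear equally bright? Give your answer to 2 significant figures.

1.7

Equal flux requires L_t/d_t² = L_c/d_c², so d_t/d_c = √(L_t/L_c)
= √(2.90) = 1.703.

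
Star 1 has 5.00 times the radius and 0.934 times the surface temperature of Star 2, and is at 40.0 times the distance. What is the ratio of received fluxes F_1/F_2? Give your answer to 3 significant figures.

0.0119

L_1/L_2 = (R_1/R_2)²(T_1/T_2)⁴ = (5.00)² × (0.934)⁴ = 19.03.
F_1/F_2 = (L_1/L_2)/(d_1/d_2)² = 19.03 / (40.0)² = 0.01189.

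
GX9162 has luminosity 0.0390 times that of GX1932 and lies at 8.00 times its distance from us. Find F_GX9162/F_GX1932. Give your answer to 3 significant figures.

6.09×10^-4

F = L/(4πd²), so F_GX9162/F_GX1932 = (L_GX9162/L_GX1932) / (d_GX9162/d_GX1932)²
= 0.0390 / (8.00)² = 0.0390 / 64.00 = 6.094×10^-4.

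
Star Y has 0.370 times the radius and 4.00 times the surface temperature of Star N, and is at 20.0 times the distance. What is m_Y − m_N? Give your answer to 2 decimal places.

L_Y/L_N = (0.370)²(4.00)⁴ = 35.05.
F_Y/F_N = (L_Y/L_N)/(d_Y/d_N)² = 35.05/400.0 = 0.08762.
m_Y − m_N = −2.5 log₁₀(0.08762) = 2.64.

2.64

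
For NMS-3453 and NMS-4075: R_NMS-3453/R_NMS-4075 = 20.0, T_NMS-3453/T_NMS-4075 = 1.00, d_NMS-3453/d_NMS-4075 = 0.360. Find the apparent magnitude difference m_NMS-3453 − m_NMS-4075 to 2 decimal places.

L_NMS-3453/L_NMS-4075 = (20.0)²(1.00)⁴ = 400.0.
F_NMS-3453/F_NMS-4075 = (L_NMS-3453/L_NMS-4075)/(d_NMS-3453/d_NMS-4075)² = 400.0/0.1296 = 3086.
m_NMS-3453 − m_NMS-4075 = −2.5 log₁₀(3086) = -8.72.

-8.72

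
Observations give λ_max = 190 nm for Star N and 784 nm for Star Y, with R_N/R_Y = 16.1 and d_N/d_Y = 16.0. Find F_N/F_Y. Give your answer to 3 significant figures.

Wien's law: T_N/T_Y = λ_Y/λ_N = 784/190 = 4.126.
L_N/L_Y = (R_N/R_Y)²(T_N/T_Y)⁴ = (16.1)²(4.126)⁴ = 7.515×10^4.
F_N/F_Y = (L_N/L_Y)/(d_N/d_Y)² = 7.515×10^4/(16.0)² = 293.5.

294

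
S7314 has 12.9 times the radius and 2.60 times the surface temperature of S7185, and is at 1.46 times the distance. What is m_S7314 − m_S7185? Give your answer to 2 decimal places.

-8.88

L_S7314/L_S7185 = (12.9)²(2.60)⁴ = 7605.
F_S7314/F_S7185 = (L_S7314/L_S7185)/(d_S7314/d_S7185)² = 7605/2.132 = 3568.
m_S7314 − m_S7185 = −2.5 log₁₀(3568) = -8.88.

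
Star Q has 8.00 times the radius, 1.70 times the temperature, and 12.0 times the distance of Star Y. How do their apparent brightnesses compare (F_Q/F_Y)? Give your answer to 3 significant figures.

L_Q/L_Y = (R_Q/R_Y)²(T_Q/T_Y)⁴ = (8.00)² × (1.70)⁴ = 534.5.
F_Q/F_Y = (L_Q/L_Y)/(d_Q/d_Y)² = 534.5 / (12.0)² = 3.712.

3.71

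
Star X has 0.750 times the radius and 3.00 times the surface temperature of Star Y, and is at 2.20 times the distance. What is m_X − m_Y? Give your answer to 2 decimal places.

L_X/L_Y = (0.750)²(3.00)⁴ = 45.56.
F_X/F_Y = (L_X/L_Y)/(d_X/d_Y)² = 45.56/4.840 = 9.414.
m_X − m_Y = −2.5 log₁₀(9.414) = -2.43.

-2.43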